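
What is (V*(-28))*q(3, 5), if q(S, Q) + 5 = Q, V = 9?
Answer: 0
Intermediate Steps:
q(S, Q) = -5 + Q
(V*(-28))*q(3, 5) = (9*(-28))*(-5 + 5) = -252*0 = 0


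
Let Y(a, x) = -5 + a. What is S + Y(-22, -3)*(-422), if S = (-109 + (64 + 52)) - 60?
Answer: 11341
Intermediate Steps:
S = -53 (S = (-109 + 116) - 60 = 7 - 60 = -53)
S + Y(-22, -3)*(-422) = -53 + (-5 - 22)*(-422) = -53 - 27*(-422) = -53 + 11394 = 11341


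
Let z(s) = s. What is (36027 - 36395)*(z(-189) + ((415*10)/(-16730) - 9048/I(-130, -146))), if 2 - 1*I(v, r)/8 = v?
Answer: 1339671708/18403 ≈ 72796.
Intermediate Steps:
I(v, r) = 16 - 8*v
(36027 - 36395)*(z(-189) + ((415*10)/(-16730) - 9048/I(-130, -146))) = (36027 - 36395)*(-189 + ((415*10)/(-16730) - 9048/(16 - 8*(-130)))) = -368*(-189 + (4150*(-1/16730) - 9048/(16 + 1040))) = -368*(-189 + (-415/1673 - 9048/1056)) = -368*(-189 + (-415/1673 - 9048*1/1056)) = -368*(-189 + (-415/1673 - 377/44)) = -368*(-189 - 648981/73612) = -368*(-14561649/73612) = 1339671708/18403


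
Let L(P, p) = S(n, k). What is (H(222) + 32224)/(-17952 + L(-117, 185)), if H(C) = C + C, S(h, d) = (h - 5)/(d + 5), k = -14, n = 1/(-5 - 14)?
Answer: -465519/255808 ≈ -1.8198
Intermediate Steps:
n = -1/19 (n = 1/(-19) = -1/19 ≈ -0.052632)
S(h, d) = (-5 + h)/(5 + d)
H(C) = 2*C
L(P, p) = 32/57 (L(P, p) = (-5 - 1/19)/(5 - 14) = -96/19/(-9) = -⅑*(-96/19) = 32/57)
(H(222) + 32224)/(-17952 + L(-117, 185)) = (2*222 + 32224)/(-17952 + 32/57) = (444 + 32224)/(-1023232/57) = 32668*(-57/1023232) = -465519/255808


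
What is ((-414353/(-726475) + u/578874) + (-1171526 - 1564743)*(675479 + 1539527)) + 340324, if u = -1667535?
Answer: -849605148435128063654701/140179163050 ≈ -6.0609e+12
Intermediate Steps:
((-414353/(-726475) + u/578874) + (-1171526 - 1564743)*(675479 + 1539527)) + 340324 = ((-414353/(-726475) - 1667535/578874) + (-1171526 - 1564743)*(675479 + 1539527)) + 340324 = ((-414353*(-1/726475) - 1667535*1/578874) - 2736269*2215006) + 340324 = ((414353/726475 - 555845/192958) - 6060852252614) + 340324 = (-323854770201/140179163050 - 6060852252614) + 340324 = -849605196141461549482901/140179163050 + 340324 = -849605148435128063654701/140179163050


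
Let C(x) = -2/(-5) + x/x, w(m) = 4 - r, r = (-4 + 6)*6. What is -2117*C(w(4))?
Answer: -14819/5 ≈ -2963.8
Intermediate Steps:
r = 12 (r = 2*6 = 12)
w(m) = -8 (w(m) = 4 - 1*12 = 4 - 12 = -8)
C(x) = 7/5 (C(x) = -2*(-⅕) + 1 = ⅖ + 1 = 7/5)
-2117*C(w(4)) = -2117*7/5 = -14819/5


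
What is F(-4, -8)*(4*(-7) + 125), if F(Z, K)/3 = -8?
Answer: -2328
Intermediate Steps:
F(Z, K) = -24 (F(Z, K) = 3*(-8) = -24)
F(-4, -8)*(4*(-7) + 125) = -24*(4*(-7) + 125) = -24*(-28 + 125) = -24*97 = -2328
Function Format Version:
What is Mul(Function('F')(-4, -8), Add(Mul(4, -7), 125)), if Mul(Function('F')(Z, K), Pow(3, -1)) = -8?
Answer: -2328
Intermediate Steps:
Function('F')(Z, K) = -24 (Function('F')(Z, K) = Mul(3, -8) = -24)
Mul(Function('F')(-4, -8), Add(Mul(4, -7), 125)) = Mul(-24, Add(Mul(4, -7), 125)) = Mul(-24, Add(-28, 125)) = Mul(-24, 97) = -2328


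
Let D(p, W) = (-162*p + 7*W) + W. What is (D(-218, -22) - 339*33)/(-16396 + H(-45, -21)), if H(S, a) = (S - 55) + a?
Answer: -23953/16517 ≈ -1.4502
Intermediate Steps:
D(p, W) = -162*p + 8*W
H(S, a) = -55 + S + a (H(S, a) = (-55 + S) + a = -55 + S + a)
(D(-218, -22) - 339*33)/(-16396 + H(-45, -21)) = ((-162*(-218) + 8*(-22)) - 339*33)/(-16396 + (-55 - 45 - 21)) = ((35316 - 176) - 11187)/(-16396 - 121) = (35140 - 11187)/(-16517) = 23953*(-1/16517) = -23953/16517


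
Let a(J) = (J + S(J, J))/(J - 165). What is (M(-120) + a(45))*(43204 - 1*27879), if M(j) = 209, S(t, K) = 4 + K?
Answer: 38291045/12 ≈ 3.1909e+6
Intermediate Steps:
a(J) = (4 + 2*J)/(-165 + J) (a(J) = (J + (4 + J))/(J - 165) = (4 + 2*J)/(-165 + J))
(M(-120) + a(45))*(43204 - 1*27879) = (209 + 2*(2 + 45)/(-165 + 45))*(43204 - 1*27879) = (209 + 2*47/(-120))*(43204 - 27879) = (209 + 2*(-1/120)*47)*15325 = (209 - 47/60)*15325 = (12493/60)*15325 = 38291045/12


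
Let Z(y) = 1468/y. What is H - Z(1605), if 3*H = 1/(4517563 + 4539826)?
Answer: -13296246517/14537109345 ≈ -0.91464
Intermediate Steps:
H = 1/27172167 (H = 1/(3*(4517563 + 4539826)) = (1/3)/9057389 = (1/3)*(1/9057389) = 1/27172167 ≈ 3.6802e-8)
H - Z(1605) = 1/27172167 - 1468/1605 = -13296246517/14537109345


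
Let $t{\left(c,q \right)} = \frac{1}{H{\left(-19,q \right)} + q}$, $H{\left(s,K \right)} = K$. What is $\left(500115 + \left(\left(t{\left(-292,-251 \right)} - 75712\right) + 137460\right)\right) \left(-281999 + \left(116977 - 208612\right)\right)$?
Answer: $- \frac{52692710968825}{251} \approx -2.0993 \cdot 10^{11}$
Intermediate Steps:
$t{\left(c,q \right)} = \frac{1}{2 q}$ ($t{\left(c,q \right)} = \frac{1}{q + q} = \frac{1}{2 q}$)
$\left(500115 + \left(\left(t{\left(-292,-251 \right)} - 75712\right) + 137460\right)\right) \left(-281999 + \left(116977 - 208612\right)\right) = \left(500115 + \left(\left(\frac{1}{2 \left(-251\right)} - 75712\right) + 137460\right)\right) \left(-281999 + \left(116977 - 208612\right)\right) = \left(500115 + \left(\left(\frac{1}{2} \left(- \frac{1}{251}\right) - 75712\right) + 137460\right)\right) \left(-281999 - 91635\right) = \left(500115 + \left(\left(- \frac{1}{502} - 75712\right) + 137460\right)\right) \left(-373634\right) = \left(500115 + \left(- \frac{38007425}{502} + 137460\right)\right) \left(-373634\right) = \left(500115 + \frac{30997495}{502}\right) \left(-373634\right) = \frac{282055225}{502} \left(-373634\right) = - \frac{52692710968825}{251}$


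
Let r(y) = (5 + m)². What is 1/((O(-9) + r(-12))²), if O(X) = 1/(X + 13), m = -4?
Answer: 16/25 ≈ 0.64000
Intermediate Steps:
O(X) = 1/(13 + X)
r(y) = 1 (r(y) = (5 - 4)² = 1² = 1)
1/((O(-9) + r(-12))²) = 1/((1/(13 - 9) + 1)²) = 1/((1/4 + 1)²) = 1/((¼ + 1)²) = 1/((5/4)²) = 1/(25/16) = 16/25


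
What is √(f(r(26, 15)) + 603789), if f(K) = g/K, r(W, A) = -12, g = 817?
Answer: √21733953/6 ≈ 777.00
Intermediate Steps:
f(K) = 817/K
√(f(r(26, 15)) + 603789) = √(817/(-12) + 603789) = √(817*(-1/12) + 603789) = √(-817/12 + 603789) = √(7244651/12) = √21733953/6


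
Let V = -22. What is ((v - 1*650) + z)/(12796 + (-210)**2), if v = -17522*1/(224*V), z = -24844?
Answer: -62808455/140191744 ≈ -0.44802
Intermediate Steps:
v = 8761/2464 (v = -17522/(-22*16*14) = -17522/((-352*14)) = -17522/(-4928) = -17522*(-1/4928) = 8761/2464 ≈ 3.5556)
((v - 1*650) + z)/(12796 + (-210)**2) = ((8761/2464 - 1*650) - 24844)/(12796 + (-210)**2) = ((8761/2464 - 650) - 24844)/(12796 + 44100) = (-1592839/2464 - 24844)/56896 = -62808455/2464*1/56896 = -62808455/140191744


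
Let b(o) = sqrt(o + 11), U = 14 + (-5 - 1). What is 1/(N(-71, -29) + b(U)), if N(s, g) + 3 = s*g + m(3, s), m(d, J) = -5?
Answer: 2051/4206582 - sqrt(19)/4206582 ≈ 0.00048653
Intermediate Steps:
N(s, g) = -8 + g*s (N(s, g) = -3 + (s*g - 5) = -3 + (g*s - 5) = -3 + (-5 + g*s) = -8 + g*s)
U = 8 (U = 14 - 6 = 8)
b(o) = sqrt(11 + o)
1/(N(-71, -29) + b(U)) = 1/((-8 - 29*(-71)) + sqrt(11 + 8)) = 1/((-8 + 2059) + sqrt(19)) = 1/(2051 + sqrt(19))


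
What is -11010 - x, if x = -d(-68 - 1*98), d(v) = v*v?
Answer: 16546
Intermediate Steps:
d(v) = v²
x = -27556 (x = -(-68 - 1*98)² = -(-68 - 98)² = -1*(-166)² = -1*27556 = -27556)
-11010 - x = -11010 - 1*(-27556) = -11010 + 27556 = 16546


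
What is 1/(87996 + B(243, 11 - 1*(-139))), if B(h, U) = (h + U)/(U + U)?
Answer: 100/8799731 ≈ 1.1364e-5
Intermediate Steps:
B(h, U) = (U + h)/(2*U) (B(h, U) = (U + h)/((2*U)) = (U + h)*(1/(2*U)) = (U + h)/(2*U))
1/(87996 + B(243, 11 - 1*(-139))) = 1/(87996 + ((11 - 1*(-139)) + 243)/(2*(11 - 1*(-139)))) = 1/(87996 + ((11 + 139) + 243)/(2*(11 + 139))) = 1/(87996 + (1/2)*(150 + 243)/150) = 1/(87996 + (1/2)*(1/150)*393) = 1/(87996 + 131/100) = 1/(8799731/100) = 100/8799731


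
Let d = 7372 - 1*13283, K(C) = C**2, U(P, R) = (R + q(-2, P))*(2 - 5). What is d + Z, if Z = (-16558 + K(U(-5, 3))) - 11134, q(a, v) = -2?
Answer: -33594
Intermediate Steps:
U(P, R) = 6 - 3*R (U(P, R) = (R - 2)*(2 - 5) = (-2 + R)*(-3) = 6 - 3*R)
d = -5911 (d = 7372 - 13283 = -5911)
Z = -27683 (Z = (-16558 + (6 - 3*3)**2) - 11134 = (-16558 + (6 - 9)**2) - 11134 = (-16558 + (-3)**2) - 11134 = (-16558 + 9) - 11134 = -16549 - 11134 = -27683)
d + Z = -5911 - 27683 = -33594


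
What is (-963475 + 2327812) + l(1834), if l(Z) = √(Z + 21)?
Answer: 1364337 + √1855 ≈ 1.3644e+6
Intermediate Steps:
l(Z) = √(21 + Z)
(-963475 + 2327812) + l(1834) = (-963475 + 2327812) + √(21 + 1834) = 1364337 + √1855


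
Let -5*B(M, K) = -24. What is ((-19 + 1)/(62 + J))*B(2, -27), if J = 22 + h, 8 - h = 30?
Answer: -216/155 ≈ -1.3935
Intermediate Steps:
h = -22 (h = 8 - 1*30 = 8 - 30 = -22)
B(M, K) = 24/5 (B(M, K) = -1/5*(-24) = 24/5)
J = 0 (J = 22 - 22 = 0)
((-19 + 1)/(62 + J))*B(2, -27) = ((-19 + 1)/(62 + 0))*(24/5) = -18/62*(24/5) = -18*1/62*(24/5) = -9/31*24/5 = -216/155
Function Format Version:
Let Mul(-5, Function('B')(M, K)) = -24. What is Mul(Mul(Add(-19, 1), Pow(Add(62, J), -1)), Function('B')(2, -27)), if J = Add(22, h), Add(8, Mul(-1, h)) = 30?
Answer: Rational(-216, 155) ≈ -1.3935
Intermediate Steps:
h = -22 (h = Add(8, Mul(-1, 30)) = Add(8, -30) = -22)
Function('B')(M, K) = Rational(24, 5) (Function('B')(M, K) = Mul(Rational(-1, 5), -24) = Rational(24, 5))
J = 0 (J = Add(22, -22) = 0)
Mul(Mul(Add(-19, 1), Pow(Add(62, J), -1)), Function('B')(2, -27)) = Mul(Mul(Add(-19, 1), Pow(Add(62, 0), -1)), Rational(24, 5)) = Mul(Mul(-18, Pow(62, -1)), Rational(24, 5)) = Mul(Mul(-18, Rational(1, 62)), Rational(24, 5)) = Mul(Rational(-9, 31), Rational(24, 5)) = Rational(-216, 155)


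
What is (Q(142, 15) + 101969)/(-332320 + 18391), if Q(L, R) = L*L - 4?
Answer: -17447/44847 ≈ -0.38903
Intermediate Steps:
Q(L, R) = -4 + L**2 (Q(L, R) = L**2 - 4 = -4 + L**2)
(Q(142, 15) + 101969)/(-332320 + 18391) = ((-4 + 142**2) + 101969)/(-332320 + 18391) = ((-4 + 20164) + 101969)/(-313929) = (20160 + 101969)*(-1/313929) = 122129*(-1/313929) = -17447/44847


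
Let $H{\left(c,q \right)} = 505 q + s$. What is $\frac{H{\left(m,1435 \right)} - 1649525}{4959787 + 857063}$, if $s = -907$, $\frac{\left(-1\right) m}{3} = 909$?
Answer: $- \frac{925757}{5816850} \approx -0.15915$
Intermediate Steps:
$m = -2727$ ($m = \left(-3\right) 909 = -2727$)
$H{\left(c,q \right)} = -907 + 505 q$ ($H{\left(c,q \right)} = 505 q - 907 = -907 + 505 q$)
$\frac{H{\left(m,1435 \right)} - 1649525}{4959787 + 857063} = \frac{\left(-907 + 505 \cdot 1435\right) - 1649525}{4959787 + 857063} = \frac{\left(-907 + 724675\right) - 1649525}{5816850} = \left(723768 - 1649525\right) \frac{1}{5816850} = \left(-925757\right) \frac{1}{5816850} = - \frac{925757}{5816850}$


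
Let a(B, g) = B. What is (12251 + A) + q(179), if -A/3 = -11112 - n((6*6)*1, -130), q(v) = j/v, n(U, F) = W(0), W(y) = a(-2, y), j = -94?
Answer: 8158905/179 ≈ 45581.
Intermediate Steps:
W(y) = -2
n(U, F) = -2
q(v) = -94/v
A = 33330 (A = -3*(-11112 - 1*(-2)) = -3*(-11112 + 2) = -3*(-11110) = 33330)
(12251 + A) + q(179) = (12251 + 33330) - 94/179 = 45581 - 94*1/179 = 45581 - 94/179 = 8158905/179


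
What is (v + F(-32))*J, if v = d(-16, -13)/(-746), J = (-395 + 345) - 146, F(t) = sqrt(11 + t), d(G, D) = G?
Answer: -1568/373 - 196*I*sqrt(21) ≈ -4.2038 - 898.18*I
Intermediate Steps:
J = -196 (J = -50 - 146 = -196)
v = 8/373 (v = -16/(-746) = -16*(-1/746) = 8/373 ≈ 0.021448)
(v + F(-32))*J = (8/373 + sqrt(11 - 32))*(-196) = (8/373 + sqrt(-21))*(-196) = (8/373 + I*sqrt(21))*(-196) = -1568/373 - 196*I*sqrt(21)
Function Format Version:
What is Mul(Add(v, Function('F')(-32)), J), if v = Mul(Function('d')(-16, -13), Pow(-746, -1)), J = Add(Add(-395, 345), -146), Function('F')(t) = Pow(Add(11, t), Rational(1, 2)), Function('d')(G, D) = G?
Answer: Add(Rational(-1568, 373), Mul(-196, I, Pow(21, Rational(1, 2)))) ≈ Add(-4.2038, Mul(-898.18, I))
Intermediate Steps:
J = -196 (J = Add(-50, -146) = -196)
v = Rational(8, 373) (v = Mul(-16, Pow(-746, -1)) = Mul(-16, Rational(-1, 746)) = Rational(8, 373) ≈ 0.021448)
Mul(Add(v, Function('F')(-32)), J) = Mul(Add(Rational(8, 373), Pow(Add(11, -32), Rational(1, 2))), -196) = Mul(Add(Rational(8, 373), Pow(-21, Rational(1, 2))), -196) = Mul(Add(Rational(8, 373), Mul(I, Pow(21, Rational(1, 2)))), -196) = Add(Rational(-1568, 373), Mul(-196, I, Pow(21, Rational(1, 2))))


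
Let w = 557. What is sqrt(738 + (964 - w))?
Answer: sqrt(1145) ≈ 33.838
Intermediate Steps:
sqrt(738 + (964 - w)) = sqrt(738 + (964 - 1*557)) = sqrt(738 + (964 - 557)) = sqrt(738 + 407) = sqrt(1145)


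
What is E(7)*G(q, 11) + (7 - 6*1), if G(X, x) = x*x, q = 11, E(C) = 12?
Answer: 1453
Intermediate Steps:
G(X, x) = x²
E(7)*G(q, 11) + (7 - 6*1) = 12*11² + (7 - 6*1) = 12*121 + (7 - 6) = 1452 + 1 = 1453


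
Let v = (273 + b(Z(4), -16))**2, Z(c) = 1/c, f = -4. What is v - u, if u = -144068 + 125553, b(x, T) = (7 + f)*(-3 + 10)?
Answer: 104951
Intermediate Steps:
Z(c) = 1/c
b(x, T) = 21 (b(x, T) = (7 - 4)*(-3 + 10) = 3*7 = 21)
v = 86436 (v = (273 + 21)**2 = 294**2 = 86436)
u = -18515
v - u = 86436 - 1*(-18515) = 86436 + 18515 = 104951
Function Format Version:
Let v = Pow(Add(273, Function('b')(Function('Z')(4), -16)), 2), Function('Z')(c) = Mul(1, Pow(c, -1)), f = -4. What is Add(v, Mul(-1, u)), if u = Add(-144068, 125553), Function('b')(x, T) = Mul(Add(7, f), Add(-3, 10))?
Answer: 104951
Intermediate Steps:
Function('Z')(c) = Pow(c, -1)
Function('b')(x, T) = 21 (Function('b')(x, T) = Mul(Add(7, -4), Add(-3, 10)) = Mul(3, 7) = 21)
v = 86436 (v = Pow(Add(273, 21), 2) = Pow(294, 2) = 86436)
u = -18515
Add(v, Mul(-1, u)) = Add(86436, Mul(-1, -18515)) = Add(86436, 18515) = 104951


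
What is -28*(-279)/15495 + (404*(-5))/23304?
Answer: 12562579/30091290 ≈ 0.41748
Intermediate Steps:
-28*(-279)/15495 + (404*(-5))/23304 = 7812*(1/15495) - 2020*1/23304 = 2604/5165 - 505/5826 = 12562579/30091290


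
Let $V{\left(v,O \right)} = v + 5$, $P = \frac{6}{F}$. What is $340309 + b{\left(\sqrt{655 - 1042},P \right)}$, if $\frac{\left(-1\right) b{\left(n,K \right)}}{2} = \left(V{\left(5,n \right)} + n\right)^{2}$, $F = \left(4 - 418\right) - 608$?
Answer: $340883 - 120 i \sqrt{43} \approx 3.4088 \cdot 10^{5} - 786.89 i$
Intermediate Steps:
$F = -1022$ ($F = -414 - 608 = -1022$)
$P = - \frac{3}{511}$ ($P = \frac{6}{-1022} = 6 \left(- \frac{1}{1022}\right) = - \frac{3}{511} \approx -0.0058708$)
$V{\left(v,O \right)} = 5 + v$
$b{\left(n,K \right)} = - 2 \left(10 + n\right)^{2}$ ($b{\left(n,K \right)} = - 2 \left(\left(5 + 5\right) + n\right)^{2} = - 2 \left(10 + n\right)^{2}$)
$340309 + b{\left(\sqrt{655 - 1042},P \right)} = 340309 - 2 \left(10 + \sqrt{655 - 1042}\right)^{2} = 340309 - 2 \left(10 + \sqrt{-387}\right)^{2} = 340309 - 2 \left(10 + 3 i \sqrt{43}\right)^{2}$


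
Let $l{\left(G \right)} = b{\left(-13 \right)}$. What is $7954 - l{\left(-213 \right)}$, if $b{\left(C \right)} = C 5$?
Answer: $8019$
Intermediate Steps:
$b{\left(C \right)} = 5 C$
$l{\left(G \right)} = -65$ ($l{\left(G \right)} = 5 \left(-13\right) = -65$)
$7954 - l{\left(-213 \right)} = 7954 - -65 = 7954 + 65 = 8019$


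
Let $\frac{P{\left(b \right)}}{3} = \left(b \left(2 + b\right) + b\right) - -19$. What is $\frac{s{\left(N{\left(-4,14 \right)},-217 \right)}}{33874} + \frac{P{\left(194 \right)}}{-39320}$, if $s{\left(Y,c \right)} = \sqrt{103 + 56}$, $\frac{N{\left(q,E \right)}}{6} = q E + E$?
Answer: $- \frac{114711}{39320} + \frac{\sqrt{159}}{33874} \approx -2.917$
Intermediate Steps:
$P{\left(b \right)} = 57 + 3 b + 3 b \left(2 + b\right)$ ($P{\left(b \right)} = 3 \left(\left(b \left(2 + b\right) + b\right) - -19\right) = 3 \left(\left(b + b \left(2 + b\right)\right) + 19\right) = 3 \left(19 + b + b \left(2 + b\right)\right) = 57 + 3 b + 3 b \left(2 + b\right)$)
$N{\left(q,E \right)} = 6 E + 6 E q$ ($N{\left(q,E \right)} = 6 \left(q E + E\right) = 6 \left(E q + E\right) = 6 \left(E + E q\right) = 6 E + 6 E q$)
$s{\left(Y,c \right)} = \sqrt{159}$
$\frac{s{\left(N{\left(-4,14 \right)},-217 \right)}}{33874} + \frac{P{\left(194 \right)}}{-39320} = \frac{\sqrt{159}}{33874} + \frac{57 + 3 \cdot 194^{2} + 9 \cdot 194}{-39320} = \sqrt{159} \cdot \frac{1}{33874} + \left(57 + 3 \cdot 37636 + 1746\right) \left(- \frac{1}{39320}\right) = \frac{\sqrt{159}}{33874} + \left(57 + 112908 + 1746\right) \left(- \frac{1}{39320}\right) = \frac{\sqrt{159}}{33874} + 114711 \left(- \frac{1}{39320}\right) = \frac{\sqrt{159}}{33874} - \frac{114711}{39320} = - \frac{114711}{39320} + \frac{\sqrt{159}}{33874}$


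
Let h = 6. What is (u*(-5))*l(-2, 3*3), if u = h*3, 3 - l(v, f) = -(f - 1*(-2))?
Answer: -1260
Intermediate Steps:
l(v, f) = 5 + f (l(v, f) = 3 - (-1)*(f - 1*(-2)) = 3 - (-1)*(f + 2) = 3 - (-1)*(2 + f) = 3 - (-2 - f) = 3 + (2 + f) = 5 + f)
u = 18 (u = 6*3 = 18)
(u*(-5))*l(-2, 3*3) = (18*(-5))*(5 + 3*3) = -90*(5 + 9) = -90*14 = -1260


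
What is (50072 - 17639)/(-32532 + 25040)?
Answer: -32433/7492 ≈ -4.3290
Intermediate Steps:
(50072 - 17639)/(-32532 + 25040) = 32433/(-7492) = 32433*(-1/7492) = -32433/7492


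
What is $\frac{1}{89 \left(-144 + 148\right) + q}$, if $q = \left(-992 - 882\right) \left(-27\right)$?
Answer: $\frac{1}{50954} \approx 1.9626 \cdot 10^{-5}$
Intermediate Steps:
$q = 50598$ ($q = \left(-1874\right) \left(-27\right) = 50598$)
$\frac{1}{89 \left(-144 + 148\right) + q} = \frac{1}{89 \left(-144 + 148\right) + 50598} = \frac{1}{89 \cdot 4 + 50598} = \frac{1}{356 + 50598} = \frac{1}{50954}$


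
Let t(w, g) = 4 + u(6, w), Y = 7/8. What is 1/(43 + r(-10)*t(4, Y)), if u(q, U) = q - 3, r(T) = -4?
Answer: 1/15 ≈ 0.066667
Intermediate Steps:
Y = 7/8 (Y = 7*(⅛) = 7/8 ≈ 0.87500)
u(q, U) = -3 + q
t(w, g) = 7 (t(w, g) = 4 + (-3 + 6) = 4 + 3 = 7)
1/(43 + r(-10)*t(4, Y)) = 1/(43 - 4*7) = 1/(43 - 28) = 1/15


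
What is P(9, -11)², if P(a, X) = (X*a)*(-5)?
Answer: 245025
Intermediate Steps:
P(a, X) = -5*X*a
P(9, -11)² = (-5*(-11)*9)² = 495² = 245025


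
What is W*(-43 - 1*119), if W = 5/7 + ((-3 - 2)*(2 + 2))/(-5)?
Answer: -5346/7 ≈ -763.71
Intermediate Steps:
W = 33/7 (W = 5*(⅐) - 5*4*(-⅕) = 5/7 - 20*(-⅕) = 5/7 + 4 = 33/7 ≈ 4.7143)
W*(-43 - 1*119) = 33*(-43 - 1*119)/7 = 33*(-43 - 119)/7 = (33/7)*(-162) = -5346/7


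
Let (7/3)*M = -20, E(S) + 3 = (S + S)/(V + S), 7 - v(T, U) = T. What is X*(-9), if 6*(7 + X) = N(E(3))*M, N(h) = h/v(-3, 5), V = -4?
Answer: 360/7 ≈ 51.429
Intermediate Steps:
v(T, U) = 7 - T
E(S) = -3 + 2*S/(-4 + S) (E(S) = -3 + (S + S)/(-4 + S) = -3 + (2*S)/(-4 + S) = -3 + 2*S/(-4 + S))
M = -60/7 (M = (3/7)*(-20) = -60/7 ≈ -8.5714)
N(h) = h/10 (N(h) = h/(7 - 1*(-3)) = h/(7 + 3) = h/10)
X = -40/7 (X = -7 + ((((12 - 1*3)/(-4 + 3))/10)*(-60/7))/6 = -7 + ((((12 - 3)/(-1))/10)*(-60/7))/6 = -7 + (((-1*9)/10)*(-60/7))/6 = -7 + (((1/10)*(-9))*(-60/7))/6 = -7 + (-9/10*(-60/7))/6 = -7 + (1/6)*(54/7) = -7 + 9/7 = -40/7 ≈ -5.7143)
X*(-9) = -40/7*(-9) = 360/7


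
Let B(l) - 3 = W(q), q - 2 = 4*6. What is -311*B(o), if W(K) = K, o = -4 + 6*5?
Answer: -9019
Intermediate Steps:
o = 26 (o = -4 + 30 = 26)
q = 26 (q = 2 + 4*6 = 2 + 24 = 26)
B(l) = 29 (B(l) = 3 + 26 = 29)
-311*B(o) = -311*29 = -9019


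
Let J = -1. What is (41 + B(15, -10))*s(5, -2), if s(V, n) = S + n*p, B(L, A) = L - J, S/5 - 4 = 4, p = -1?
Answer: 2394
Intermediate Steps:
S = 40 (S = 20 + 5*4 = 20 + 20 = 40)
B(L, A) = 1 + L (B(L, A) = L - 1*(-1) = L + 1 = 1 + L)
s(V, n) = 40 - n (s(V, n) = 40 + n*(-1) = 40 - n)
(41 + B(15, -10))*s(5, -2) = (41 + (1 + 15))*(40 - 1*(-2)) = (41 + 16)*(40 + 2) = 57*42 = 2394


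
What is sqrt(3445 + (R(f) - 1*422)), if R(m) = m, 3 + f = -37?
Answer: sqrt(2983) ≈ 54.617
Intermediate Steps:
f = -40 (f = -3 - 37 = -40)
sqrt(3445 + (R(f) - 1*422)) = sqrt(3445 + (-40 - 1*422)) = sqrt(3445 + (-40 - 422)) = sqrt(3445 - 462) = sqrt(2983)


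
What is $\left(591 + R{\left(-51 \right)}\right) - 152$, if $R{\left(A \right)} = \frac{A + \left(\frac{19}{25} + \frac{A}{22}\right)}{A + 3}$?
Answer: $\frac{11618507}{26400} \approx 440.09$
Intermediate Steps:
$R{\left(A \right)} = \frac{\frac{19}{25} + \frac{23 A}{22}}{3 + A}$ ($R{\left(A \right)} = \frac{A + \left(19 \cdot \frac{1}{25} + A \frac{1}{22}\right)}{3 + A} = \frac{A + \left(\frac{19}{25} + \frac{A}{22}\right)}{3 + A} = \frac{\frac{19}{25} + \frac{23 A}{22}}{3 + A}$)
$\left(591 + R{\left(-51 \right)}\right) - 152 = \left(591 + \frac{418 + 575 \left(-51\right)}{550 \left(3 - 51\right)}\right) - 152 = \left(591 + \frac{418 - 29325}{550 \left(-48\right)}\right) - 152 = \left(591 + \frac{1}{550} \left(- \frac{1}{48}\right) \left(-28907\right)\right) - 152 = \left(591 + \frac{28907}{26400}\right) - 152 = \frac{15631307}{26400} - 152 = \frac{11618507}{26400}$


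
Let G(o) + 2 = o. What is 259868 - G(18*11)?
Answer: 259672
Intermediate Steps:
G(o) = -2 + o
259868 - G(18*11) = 259868 - (-2 + 18*11) = 259868 - (-2 + 198) = 259868 - 1*196 = 259868 - 196 = 259672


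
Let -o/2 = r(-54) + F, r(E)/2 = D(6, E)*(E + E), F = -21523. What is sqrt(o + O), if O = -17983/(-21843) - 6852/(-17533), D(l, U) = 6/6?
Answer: sqrt(708559317094606909287)/127657773 ≈ 208.52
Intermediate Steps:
D(l, U) = 1 (D(l, U) = 6*(1/6) = 1)
O = 464964175/382973319 (O = -17983*(-1/21843) - 6852*(-1/17533) = 17983/21843 + 6852/17533 = 464964175/382973319 ≈ 1.2141)
r(E) = 4*E (r(E) = 2*(1*(E + E)) = 2*(1*(2*E)) = 2*(2*E) = 4*E)
o = 43478 (o = -2*(4*(-54) - 21523) = -2*(-216 - 21523) = -2*(-21739) = 43478)
sqrt(o + O) = sqrt(43478 + 464964175/382973319) = sqrt(16651378927657/382973319) = sqrt(708559317094606909287)/127657773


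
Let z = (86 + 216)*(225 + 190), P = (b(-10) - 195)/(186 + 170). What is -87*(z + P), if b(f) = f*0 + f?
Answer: -3881702925/356 ≈ -1.0904e+7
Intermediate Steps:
b(f) = f (b(f) = 0 + f = f)
P = -205/356 (P = (-10 - 195)/(186 + 170) = -205/356 ≈ -0.57584)
z = 125330 (z = 302*415 = 125330)
-87*(z + P) = -87*(125330 - 205/356) = -87*44617275/356 = -3881702925/356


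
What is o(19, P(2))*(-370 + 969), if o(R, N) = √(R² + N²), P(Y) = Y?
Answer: 599*√365 ≈ 11444.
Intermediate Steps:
o(R, N) = √(N² + R²)
o(19, P(2))*(-370 + 969) = √(2² + 19²)*(-370 + 969) = √(4 + 361)*599 = √365*599 = 599*√365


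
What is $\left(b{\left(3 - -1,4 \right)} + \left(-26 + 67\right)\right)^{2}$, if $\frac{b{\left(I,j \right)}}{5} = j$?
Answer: $3721$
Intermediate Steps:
$b{\left(I,j \right)} = 5 j$
$\left(b{\left(3 - -1,4 \right)} + \left(-26 + 67\right)\right)^{2} = \left(5 \cdot 4 + \left(-26 + 67\right)\right)^{2} = \left(20 + 41\right)^{2} = 61^{2} = 3721$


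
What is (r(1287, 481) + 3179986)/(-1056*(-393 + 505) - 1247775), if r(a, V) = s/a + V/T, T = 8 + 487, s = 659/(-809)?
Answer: -16554741872572/7111524568005 ≈ -2.3279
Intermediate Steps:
s = -659/809 (s = 659*(-1/809) = -659/809 ≈ -0.81459)
T = 495
r(a, V) = -659/(809*a) + V/495
(r(1287, 481) + 3179986)/(-1056*(-393 + 505) - 1247775) = ((-659/809/1287 + (1/495)*481) + 3179986)/(-1056*(-393 + 505) - 1247775) = ((-659/809*1/1287 + 481/495) + 3179986)/(-1056*112 - 1247775) = ((-659/1041183 + 481/495) + 3179986)/(-118272 - 1247775) = (5055382/5205915 + 3179986)/(-1366047) = (16554741872572/5205915)*(-1/1366047) = -16554741872572/7111524568005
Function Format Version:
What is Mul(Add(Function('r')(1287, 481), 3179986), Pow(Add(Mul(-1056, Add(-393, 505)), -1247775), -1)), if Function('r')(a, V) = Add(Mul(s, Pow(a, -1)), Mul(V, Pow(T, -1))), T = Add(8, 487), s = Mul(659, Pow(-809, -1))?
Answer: Rational(-16554741872572, 7111524568005) ≈ -2.3279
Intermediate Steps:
s = Rational(-659, 809) (s = Mul(659, Rational(-1, 809)) = Rational(-659, 809) ≈ -0.81459)
T = 495
Function('r')(a, V) = Add(Mul(Rational(-659, 809), Pow(a, -1)), Mul(Rational(1, 495), V)) (Function('r')(a, V) = Add(Mul(Rational(-659, 809), Pow(a, -1)), Mul(V, Pow(495, -1))) = Add(Mul(Rational(-659, 809), Pow(a, -1)), Mul(V, Rational(1, 495))) = Add(Mul(Rational(-659, 809), Pow(a, -1)), Mul(Rational(1, 495), V)))
Mul(Add(Function('r')(1287, 481), 3179986), Pow(Add(Mul(-1056, Add(-393, 505)), -1247775), -1)) = Mul(Add(Add(Mul(Rational(-659, 809), Pow(1287, -1)), Mul(Rational(1, 495), 481)), 3179986), Pow(Add(Mul(-1056, Add(-393, 505)), -1247775), -1)) = Mul(Add(Add(Mul(Rational(-659, 809), Rational(1, 1287)), Rational(481, 495)), 3179986), Pow(Add(Mul(-1056, 112), -1247775), -1)) = Mul(Add(Add(Rational(-659, 1041183), Rational(481, 495)), 3179986), Pow(Add(-118272, -1247775), -1)) = Mul(Add(Rational(5055382, 5205915), 3179986), Pow(-1366047, -1)) = Mul(Rational(16554741872572, 5205915), Rational(-1, 1366047)) = Rational(-16554741872572, 7111524568005)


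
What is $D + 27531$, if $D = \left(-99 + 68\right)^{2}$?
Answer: $28492$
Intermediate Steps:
$D = 961$ ($D = \left(-31\right)^{2} = 961$)
$D + 27531 = 961 + 27531 = 28492$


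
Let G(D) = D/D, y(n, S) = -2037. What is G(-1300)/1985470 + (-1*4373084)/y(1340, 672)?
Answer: 8682627091517/4044402390 ≈ 2146.8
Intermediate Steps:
G(D) = 1
G(-1300)/1985470 + (-1*4373084)/y(1340, 672) = 1/1985470 - 1*4373084/(-2037) = 1*(1/1985470) - 4373084*(-1/2037) = 1/1985470 + 4373084/2037 = 8682627091517/4044402390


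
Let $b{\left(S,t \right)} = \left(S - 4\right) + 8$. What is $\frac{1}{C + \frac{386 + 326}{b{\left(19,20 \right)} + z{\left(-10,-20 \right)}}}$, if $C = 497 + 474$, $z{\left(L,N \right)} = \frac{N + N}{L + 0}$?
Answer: $\frac{27}{26929} \approx 0.0010026$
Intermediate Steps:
$b{\left(S,t \right)} = 4 + S$ ($b{\left(S,t \right)} = \left(-4 + S\right) + 8 = 4 + S$)
$z{\left(L,N \right)} = \frac{2 N}{L}$
$C = 971$
$\frac{1}{C + \frac{386 + 326}{b{\left(19,20 \right)} + z{\left(-10,-20 \right)}}} = \frac{1}{971 + \frac{386 + 326}{\left(4 + 19\right) + 2 \left(-20\right) \frac{1}{-10}}} = \frac{1}{971 + \frac{712}{23 + 2 \left(-20\right) \left(- \frac{1}{10}\right)}} = \frac{1}{971 + \frac{712}{23 + 4}} = \frac{1}{971 + \frac{712}{27}} = \frac{1}{\frac{26929}{27}} = \frac{27}{26929}$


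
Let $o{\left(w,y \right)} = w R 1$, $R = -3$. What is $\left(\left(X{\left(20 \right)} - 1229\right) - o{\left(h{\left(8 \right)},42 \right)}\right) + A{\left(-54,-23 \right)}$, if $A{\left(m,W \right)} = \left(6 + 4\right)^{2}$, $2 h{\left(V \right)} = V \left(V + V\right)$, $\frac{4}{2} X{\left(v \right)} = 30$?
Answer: $-922$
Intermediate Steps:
$X{\left(v \right)} = 15$ ($X{\left(v \right)} = \frac{1}{2} \cdot 30 = 15$)
$h{\left(V \right)} = V^{2}$ ($h{\left(V \right)} = \frac{V \left(V + V\right)}{2} = \frac{V 2 V}{2} = \frac{2 V^{2}}{2} = V^{2}$)
$A{\left(m,W \right)} = 100$ ($A{\left(m,W \right)} = 10^{2} = 100$)
$o{\left(w,y \right)} = - 3 w$ ($o{\left(w,y \right)} = w \left(-3\right) 1 = - 3 w 1 = - 3 w$)
$\left(\left(X{\left(20 \right)} - 1229\right) - o{\left(h{\left(8 \right)},42 \right)}\right) + A{\left(-54,-23 \right)} = \left(\left(15 - 1229\right) - - 3 \cdot 8^{2}\right) + 100 = \left(\left(15 - 1229\right) - \left(-3\right) 64\right) + 100 = \left(-1214 - -192\right) + 100 = \left(-1214 + 192\right) + 100 = -1022 + 100 = -922$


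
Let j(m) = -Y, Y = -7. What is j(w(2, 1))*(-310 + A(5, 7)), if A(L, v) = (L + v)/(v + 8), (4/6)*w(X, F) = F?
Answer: -10822/5 ≈ -2164.4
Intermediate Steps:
w(X, F) = 3*F/2
A(L, v) = (L + v)/(8 + v)
j(m) = 7 (j(m) = -1*(-7) = 7)
j(w(2, 1))*(-310 + A(5, 7)) = 7*(-310 + (5 + 7)/(8 + 7)) = 7*(-310 + 12/15) = 7*(-310 + (1/15)*12) = 7*(-310 + ⅘) = 7*(-1546/5) = -10822/5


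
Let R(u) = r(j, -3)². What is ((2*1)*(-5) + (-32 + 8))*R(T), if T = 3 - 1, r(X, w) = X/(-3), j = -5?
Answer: -850/9 ≈ -94.444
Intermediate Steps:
r(X, w) = -X/3 (r(X, w) = X*(-⅓) = -X/3)
T = 2
R(u) = 25/9 (R(u) = (-⅓*(-5))² = (5/3)² = 25/9)
((2*1)*(-5) + (-32 + 8))*R(T) = ((2*1)*(-5) + (-32 + 8))*(25/9) = (2*(-5) - 24)*(25/9) = (-10 - 24)*(25/9) = -34*25/9 = -850/9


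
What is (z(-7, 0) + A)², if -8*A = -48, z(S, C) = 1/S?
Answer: 1681/49 ≈ 34.306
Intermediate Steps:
z(S, C) = 1/S
A = 6 (A = -⅛*(-48) = 6)
(z(-7, 0) + A)² = (1/(-7) + 6)² = (-⅐ + 6)² = (41/7)² = 1681/49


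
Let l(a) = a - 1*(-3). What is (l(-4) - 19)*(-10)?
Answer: 200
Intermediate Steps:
l(a) = 3 + a (l(a) = a + 3 = 3 + a)
(l(-4) - 19)*(-10) = ((3 - 4) - 19)*(-10) = (-1 - 19)*(-10) = -20*(-10) = 200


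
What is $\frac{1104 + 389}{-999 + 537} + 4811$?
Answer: $\frac{2221189}{462} \approx 4807.8$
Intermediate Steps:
$\frac{1104 + 389}{-999 + 537} + 4811 = \frac{1493}{-462} + 4811 = 1493 \left(- \frac{1}{462}\right) + 4811 = - \frac{1493}{462} + 4811 = \frac{2221189}{462}$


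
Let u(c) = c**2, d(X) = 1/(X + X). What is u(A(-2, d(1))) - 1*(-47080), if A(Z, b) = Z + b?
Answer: 188329/4 ≈ 47082.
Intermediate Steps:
d(X) = 1/(2*X)
u(A(-2, d(1))) - 1*(-47080) = (-2 + (1/2)/1)**2 - 1*(-47080) = (-2 + (1/2)*1)**2 + 47080 = (-2 + 1/2)**2 + 47080 = (-3/2)**2 + 47080 = 9/4 + 47080 = 188329/4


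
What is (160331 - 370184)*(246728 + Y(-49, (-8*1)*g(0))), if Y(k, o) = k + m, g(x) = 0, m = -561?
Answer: -51648600654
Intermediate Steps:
Y(k, o) = -561 + k (Y(k, o) = k - 561 = -561 + k)
(160331 - 370184)*(246728 + Y(-49, (-8*1)*g(0))) = (160331 - 370184)*(246728 + (-561 - 49)) = -209853*(246728 - 610) = -209853*246118 = -51648600654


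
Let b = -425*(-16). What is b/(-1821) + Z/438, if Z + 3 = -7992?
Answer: -5845765/265866 ≈ -21.988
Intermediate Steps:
Z = -7995 (Z = -3 - 7992 = -7995)
b = 6800
b/(-1821) + Z/438 = 6800/(-1821) - 7995/438 = 6800*(-1/1821) - 7995*1/438 = -6800/1821 - 2665/146 = -5845765/265866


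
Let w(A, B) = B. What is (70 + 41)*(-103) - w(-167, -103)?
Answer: -11330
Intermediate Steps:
(70 + 41)*(-103) - w(-167, -103) = (70 + 41)*(-103) - 1*(-103) = 111*(-103) + 103 = -11433 + 103 = -11330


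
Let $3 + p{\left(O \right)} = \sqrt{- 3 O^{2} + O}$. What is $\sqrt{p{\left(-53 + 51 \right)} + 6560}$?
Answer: $\sqrt{6557 + i \sqrt{14}} \approx 80.975 + 0.0231 i$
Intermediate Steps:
$p{\left(O \right)} = -3 + \sqrt{O - 3 O^{2}}$ ($p{\left(O \right)} = -3 + \sqrt{- 3 O^{2} + O} = -3 + \sqrt{O - 3 O^{2}}$)
$\sqrt{p{\left(-53 + 51 \right)} + 6560} = \sqrt{\left(-3 + \sqrt{\left(-53 + 51\right) \left(1 - 3 \left(-53 + 51\right)\right)}\right) + 6560} = \sqrt{\left(-3 + \sqrt{- 2 \left(1 - -6\right)}\right) + 6560} = \sqrt{\left(-3 + \sqrt{- 2 \left(1 + 6\right)}\right) + 6560} = \sqrt{\left(-3 + \sqrt{\left(-2\right) 7}\right) + 6560} = \sqrt{\left(-3 + \sqrt{-14}\right) + 6560} = \sqrt{\left(-3 + i \sqrt{14}\right) + 6560} = \sqrt{6557 + i \sqrt{14}}$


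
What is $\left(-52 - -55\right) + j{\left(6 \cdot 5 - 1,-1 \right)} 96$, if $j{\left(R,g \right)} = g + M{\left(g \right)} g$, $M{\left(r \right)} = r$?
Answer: $3$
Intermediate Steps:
$j{\left(R,g \right)} = g + g^{2}$ ($j{\left(R,g \right)} = g + g g = g + g^{2}$)
$\left(-52 - -55\right) + j{\left(6 \cdot 5 - 1,-1 \right)} 96 = \left(-52 - -55\right) + - (1 - 1) 96 = \left(-52 + 55\right) + \left(-1\right) 0 \cdot 96 = 3 + 0 \cdot 96 = 3 + 0 = 3$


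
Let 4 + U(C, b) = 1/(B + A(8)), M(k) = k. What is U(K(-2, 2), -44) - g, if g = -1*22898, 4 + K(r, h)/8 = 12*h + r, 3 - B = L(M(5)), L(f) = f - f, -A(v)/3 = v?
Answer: 480773/21 ≈ 22894.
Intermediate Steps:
A(v) = -3*v
L(f) = 0
B = 3 (B = 3 - 1*0 = 3 + 0 = 3)
K(r, h) = -32 + 8*r + 96*h (K(r, h) = -32 + 8*(12*h + r) = -32 + 8*(r + 12*h) = -32 + (8*r + 96*h) = -32 + 8*r + 96*h)
U(C, b) = -85/21 (U(C, b) = -4 + 1/(3 - 3*8) = -4 + 1/(3 - 24) = -4 + 1/(-21) = -4 - 1/21 = -85/21)
g = -22898
U(K(-2, 2), -44) - g = -85/21 - 1*(-22898) = -85/21 + 22898 = 480773/21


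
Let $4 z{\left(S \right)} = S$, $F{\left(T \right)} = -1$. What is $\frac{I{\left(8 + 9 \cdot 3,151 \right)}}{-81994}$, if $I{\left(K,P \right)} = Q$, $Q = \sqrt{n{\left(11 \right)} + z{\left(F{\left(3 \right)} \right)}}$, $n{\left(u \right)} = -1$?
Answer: $- \frac{i \sqrt{5}}{163988} \approx - 1.3636 \cdot 10^{-5} i$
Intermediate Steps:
$z{\left(S \right)} = \frac{S}{4}$
$Q = \frac{i \sqrt{5}}{2}$ ($Q = \sqrt{-1 + \frac{1}{4} \left(-1\right)} = \sqrt{-1 - \frac{1}{4}} = \sqrt{- \frac{5}{4}} = \frac{i \sqrt{5}}{2} \approx 1.118 i$)
$I{\left(K,P \right)} = \frac{i \sqrt{5}}{2}$
$\frac{I{\left(8 + 9 \cdot 3,151 \right)}}{-81994} = \frac{\frac{1}{2} i \sqrt{5}}{-81994} = \frac{i \sqrt{5}}{2} \left(- \frac{1}{81994}\right) = - \frac{i \sqrt{5}}{163988}$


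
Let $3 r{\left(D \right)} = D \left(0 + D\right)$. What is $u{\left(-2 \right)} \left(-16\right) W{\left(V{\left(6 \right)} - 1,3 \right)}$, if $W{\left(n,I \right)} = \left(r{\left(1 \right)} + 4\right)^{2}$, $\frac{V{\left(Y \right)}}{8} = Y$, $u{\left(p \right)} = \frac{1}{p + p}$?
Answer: $\frac{676}{9} \approx 75.111$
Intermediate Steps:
$u{\left(p \right)} = \frac{1}{2 p}$
$V{\left(Y \right)} = 8 Y$
$r{\left(D \right)} = \frac{D^{2}}{3}$ ($r{\left(D \right)} = \frac{D \left(0 + D\right)}{3} = \frac{D D}{3} = \frac{D^{2}}{3}$)
$W{\left(n,I \right)} = \frac{169}{9}$ ($W{\left(n,I \right)} = \left(\frac{1^{2}}{3} + 4\right)^{2} = \left(\frac{1}{3} \cdot 1 + 4\right)^{2} = \left(\frac{1}{3} + 4\right)^{2} = \left(\frac{13}{3}\right)^{2} = \frac{169}{9}$)
$u{\left(-2 \right)} \left(-16\right) W{\left(V{\left(6 \right)} - 1,3 \right)} = \frac{1}{2 \left(-2\right)} \left(-16\right) \frac{169}{9} = \frac{1}{2} \left(- \frac{1}{2}\right) \left(-16\right) \frac{169}{9} = \left(- \frac{1}{4}\right) \left(-16\right) \frac{169}{9} = 4 \cdot \frac{169}{9} = \frac{676}{9}$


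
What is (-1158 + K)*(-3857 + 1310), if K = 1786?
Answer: -1599516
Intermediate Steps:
(-1158 + K)*(-3857 + 1310) = (-1158 + 1786)*(-3857 + 1310) = 628*(-2547) = -1599516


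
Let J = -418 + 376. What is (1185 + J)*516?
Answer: 589788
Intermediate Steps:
J = -42
(1185 + J)*516 = (1185 - 42)*516 = 1143*516 = 589788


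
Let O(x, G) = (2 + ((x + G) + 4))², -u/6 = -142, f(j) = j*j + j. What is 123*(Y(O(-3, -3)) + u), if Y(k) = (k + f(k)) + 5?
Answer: 105411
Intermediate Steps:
f(j) = j + j² (f(j) = j² + j = j + j²)
u = 852 (u = -6*(-142) = 852)
O(x, G) = (6 + G + x)² (O(x, G) = (2 + ((G + x) + 4))² = (2 + (4 + G + x))² = (6 + G + x)²)
Y(k) = 5 + k + k*(1 + k) (Y(k) = (k + k*(1 + k)) + 5 = 5 + k + k*(1 + k))
123*(Y(O(-3, -3)) + u) = 123*((5 + (6 - 3 - 3)² + (6 - 3 - 3)²*(1 + (6 - 3 - 3)²)) + 852) = 123*((5 + 0² + 0²*(1 + 0²)) + 852) = 123*((5 + 0 + 0*(1 + 0)) + 852) = 123*((5 + 0 + 0*1) + 852) = 123*((5 + 0 + 0) + 852) = 123*(5 + 852) = 123*857 = 105411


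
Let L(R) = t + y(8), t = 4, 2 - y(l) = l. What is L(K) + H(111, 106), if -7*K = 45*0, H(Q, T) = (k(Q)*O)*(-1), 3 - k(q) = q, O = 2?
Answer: 214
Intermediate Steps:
y(l) = 2 - l
k(q) = 3 - q
H(Q, T) = -6 + 2*Q (H(Q, T) = ((3 - Q)*2)*(-1) = (6 - 2*Q)*(-1) = -6 + 2*Q)
K = 0 (K = -45*0/7 = -⅐*0 = 0)
L(R) = -2 (L(R) = 4 + (2 - 1*8) = 4 + (2 - 8) = 4 - 6 = -2)
L(K) + H(111, 106) = -2 + (-6 + 2*111) = -2 + (-6 + 222) = -2 + 216 = 214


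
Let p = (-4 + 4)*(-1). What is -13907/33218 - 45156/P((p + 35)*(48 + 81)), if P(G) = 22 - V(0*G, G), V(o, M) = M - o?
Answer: 1437507857/149248474 ≈ 9.6316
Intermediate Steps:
p = 0 (p = 0*(-1) = 0)
P(G) = 22 - G (P(G) = 22 - (G - 0*G) = 22 - (G - 1*0) = 22 - (G + 0) = 22 - G)
-13907/33218 - 45156/P((p + 35)*(48 + 81)) = -13907/33218 - 45156/(22 - (0 + 35)*(48 + 81)) = -13907*1/33218 - 45156/(22 - 35*129) = -13907/33218 - 45156/(22 - 1*4515) = -13907/33218 - 45156/(22 - 4515) = -13907/33218 - 45156/(-4493) = -13907/33218 - 45156*(-1/4493) = -13907/33218 + 45156/4493 = 1437507857/149248474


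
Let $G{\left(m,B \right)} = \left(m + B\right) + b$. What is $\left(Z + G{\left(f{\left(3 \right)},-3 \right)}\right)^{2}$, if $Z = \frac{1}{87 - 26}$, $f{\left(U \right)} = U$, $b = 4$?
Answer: $\frac{60025}{3721} \approx 16.131$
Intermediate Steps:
$G{\left(m,B \right)} = 4 + B + m$ ($G{\left(m,B \right)} = \left(m + B\right) + 4 = \left(B + m\right) + 4 = 4 + B + m$)
$Z = \frac{1}{61}$ ($Z = \frac{1}{87 - 26} = \frac{1}{61} \approx 0.016393$)
$\left(Z + G{\left(f{\left(3 \right)},-3 \right)}\right)^{2} = \left(\frac{1}{61} + \left(4 - 3 + 3\right)\right)^{2} = \left(\frac{1}{61} + 4\right)^{2} = \left(\frac{245}{61}\right)^{2} = \frac{60025}{3721}$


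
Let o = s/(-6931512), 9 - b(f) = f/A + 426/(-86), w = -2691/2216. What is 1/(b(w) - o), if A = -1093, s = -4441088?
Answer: 90239434699176/1201237350032569 ≈ 0.075122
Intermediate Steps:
w = -2691/2216 (w = -2691*1/2216 = -2691/2216 ≈ -1.2143)
b(f) = 600/43 + f/1093 (b(f) = 9 - (f/(-1093) + 426/(-86)) = 9 - (f*(-1/1093) + 426*(-1/86)) = 9 - (-f/1093 - 213/43) = 9 - (-213/43 - f/1093) = 9 + (213/43 + f/1093) = 600/43 + f/1093)
o = 555136/866439 (o = -4441088/(-6931512) = -4441088*(-1/6931512) = 555136/866439 ≈ 0.64071)
1/(b(w) - o) = 1/((600/43 + (1/1093)*(-2691/2216)) - 1*555136/866439) = 1/((600/43 - 2691/2422088) - 555136/866439) = 1/(1453137087/104149784 - 555136/866439) = 1/(1201237350032569/90239434699176) = 90239434699176/1201237350032569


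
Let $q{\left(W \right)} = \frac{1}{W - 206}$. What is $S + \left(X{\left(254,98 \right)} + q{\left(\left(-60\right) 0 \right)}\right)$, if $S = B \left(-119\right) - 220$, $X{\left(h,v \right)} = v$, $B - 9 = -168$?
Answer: $\frac{3872593}{206} \approx 18799.0$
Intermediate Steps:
$B = -159$ ($B = 9 - 168 = -159$)
$S = 18701$ ($S = \left(-159\right) \left(-119\right) - 220 = 18921 - 220 = 18701$)
$q{\left(W \right)} = \frac{1}{-206 + W}$
$S + \left(X{\left(254,98 \right)} + q{\left(\left(-60\right) 0 \right)}\right) = 18701 + \left(98 + \frac{1}{-206 - 0}\right) = 18701 + \left(98 + \frac{1}{-206 + 0}\right) = 18701 + \left(98 + \frac{1}{-206}\right) = 18701 + \left(98 - \frac{1}{206}\right) = 18701 + \frac{20187}{206} = \frac{3872593}{206}$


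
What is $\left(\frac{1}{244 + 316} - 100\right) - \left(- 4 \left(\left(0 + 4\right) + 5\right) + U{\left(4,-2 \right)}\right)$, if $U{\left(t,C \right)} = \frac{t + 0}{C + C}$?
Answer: $- \frac{35279}{560} \approx -62.998$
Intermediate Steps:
$U{\left(t,C \right)} = \frac{t}{2 C}$
$\left(\frac{1}{244 + 316} - 100\right) - \left(- 4 \left(\left(0 + 4\right) + 5\right) + U{\left(4,-2 \right)}\right) = \left(\frac{1}{244 + 316} - 100\right) + \left(4 \left(\left(0 + 4\right) + 5\right) + \left(- \frac{4}{2 \left(-2\right)} + 0\right)\right) = \left(\frac{1}{560} - 100\right) + \left(4 \left(4 + 5\right) + \left(- \frac{4 \left(-1\right)}{2 \cdot 2} + 0\right)\right) = \left(\frac{1}{560} - 100\right) + \left(4 \cdot 9 + \left(\left(-1\right) \left(-1\right) + 0\right)\right) = - \frac{55999}{560} + \left(36 + \left(1 + 0\right)\right) = - \frac{55999}{560} + \left(36 + 1\right) = - \frac{55999}{560} + 37 = - \frac{35279}{560}$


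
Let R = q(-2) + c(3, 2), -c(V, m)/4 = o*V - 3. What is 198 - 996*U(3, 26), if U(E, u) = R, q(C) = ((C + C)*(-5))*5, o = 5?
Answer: -51594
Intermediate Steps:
c(V, m) = 12 - 20*V (c(V, m) = -4*(5*V - 3) = -4*(-3 + 5*V) = 12 - 20*V)
q(C) = -50*C (q(C) = ((2*C)*(-5))*5 = -10*C*5 = -50*C)
R = 52 (R = -50*(-2) + (12 - 20*3) = 100 + (12 - 60) = 100 - 48 = 52)
U(E, u) = 52
198 - 996*U(3, 26) = 198 - 996*52 = 198 - 51792 = -51594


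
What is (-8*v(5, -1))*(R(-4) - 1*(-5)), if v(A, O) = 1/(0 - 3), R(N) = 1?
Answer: 16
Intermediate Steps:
v(A, O) = -1/3 (v(A, O) = 1/(-3) = -1/3)
(-8*v(5, -1))*(R(-4) - 1*(-5)) = (-8*(-1/3))*(1 - 1*(-5)) = 8*(1 + 5)/3 = (8/3)*6 = 16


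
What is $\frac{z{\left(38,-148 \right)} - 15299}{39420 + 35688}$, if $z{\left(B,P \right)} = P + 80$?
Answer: $- \frac{1397}{6828} \approx -0.2046$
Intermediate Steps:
$z{\left(B,P \right)} = 80 + P$
$\frac{z{\left(38,-148 \right)} - 15299}{39420 + 35688} = \frac{\left(80 - 148\right) - 15299}{39420 + 35688} = \frac{-68 - 15299}{75108} = \left(-15367\right) \frac{1}{75108} = - \frac{1397}{6828}$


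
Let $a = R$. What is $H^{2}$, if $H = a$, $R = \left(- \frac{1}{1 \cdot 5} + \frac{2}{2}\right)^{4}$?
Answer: $\frac{65536}{390625} \approx 0.16777$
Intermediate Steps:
$R = \frac{256}{625}$ ($R = \left(- \frac{1}{5} + 2 \cdot \frac{1}{2}\right)^{4} = \left(\left(-1\right) \frac{1}{5} + 1\right)^{4} = \left(- \frac{1}{5} + 1\right)^{4} = \left(\frac{4}{5}\right)^{4} = \frac{256}{625} \approx 0.4096$)
$a = \frac{256}{625} \approx 0.4096$
$H = \frac{256}{625} \approx 0.4096$
$H^{2} = \left(\frac{256}{625}\right)^{2} = \frac{65536}{390625}$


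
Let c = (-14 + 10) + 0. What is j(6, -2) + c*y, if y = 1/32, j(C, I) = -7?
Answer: -57/8 ≈ -7.1250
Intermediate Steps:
c = -4 (c = -4 + 0 = -4)
y = 1/32 ≈ 0.031250
j(6, -2) + c*y = -7 - 4*1/32 = -7 - ⅛ = -57/8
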